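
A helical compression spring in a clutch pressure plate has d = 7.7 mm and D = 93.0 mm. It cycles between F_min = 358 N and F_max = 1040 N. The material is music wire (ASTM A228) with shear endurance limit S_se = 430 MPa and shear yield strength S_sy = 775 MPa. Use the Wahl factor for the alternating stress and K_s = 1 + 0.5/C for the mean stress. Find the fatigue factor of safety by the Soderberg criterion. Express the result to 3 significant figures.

1.06

C = D/d = 93.0/7.7 = 12.0779; K_W = (4C−1)/(4C−4)+0.615/C = 1.1186; K_s = 1+0.5/C = 1.0414
F_a = (F_max−F_min)/2 = 341 N; F_m = (F_max+F_min)/2 = 699 N
τ_a = K_W·8F_aD/(πd³) = 1.1186 × 176.89 = 197.87 MPa
τ_m = K_s·8F_mD/(πd³) = 1.0414 × 362.6 = 377.61 MPa
Soderberg: 1/n_f = τ_a/S_se + τ_m/S_sy = 197.87/430 + 377.61/775 = 0.46017 + 0.48724 = 0.94741
n_f = 1/0.94741 = 1.056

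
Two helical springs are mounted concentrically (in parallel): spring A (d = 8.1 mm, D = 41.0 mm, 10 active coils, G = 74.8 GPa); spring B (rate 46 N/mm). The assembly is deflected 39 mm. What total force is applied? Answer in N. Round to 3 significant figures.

k_A = Gd⁴/(8D³N_a) = (74.8×10³)(8.1⁴)/(8·41.0³·10) = 58.398 N/mm
Parallel: k_eq = 58.398 + 46 = 104.4 N/mm
F = k_eq·δ = 104.4·39 = 4071.5 N

4070 N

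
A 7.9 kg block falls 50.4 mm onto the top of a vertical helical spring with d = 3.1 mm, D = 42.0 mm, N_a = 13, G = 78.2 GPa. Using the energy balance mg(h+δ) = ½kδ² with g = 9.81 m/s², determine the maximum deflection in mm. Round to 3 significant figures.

k = Gd⁴/(8D³N_a) = (78.2×10³)(3.1⁴)/(8·42.0³·13) = 0.93729 N/mm
W = mg = 7.9 × 9.81 = 77.499 N
½kδ² − Wδ − Wh = 0 → δ = (W + √(W² + 2kWh))/k
δ = (77.499 + √(6006.1 + 7321.99))/0.93729 = (77.499 + 115.45)/0.93729 = 205.86 mm

206 mm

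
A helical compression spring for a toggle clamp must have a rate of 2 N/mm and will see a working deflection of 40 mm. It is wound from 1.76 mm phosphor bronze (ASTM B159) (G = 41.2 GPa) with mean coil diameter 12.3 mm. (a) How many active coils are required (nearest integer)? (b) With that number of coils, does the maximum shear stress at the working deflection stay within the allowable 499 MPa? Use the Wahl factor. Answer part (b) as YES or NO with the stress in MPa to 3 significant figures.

(a) 13 coils; (b) NO, τ_max = 570 MPa

N_a = Gd⁴/(8D³k) = (41.2×10³)(1.76⁴)/(8·12.3³·2) = 13.28 → N_a = 13
Actual rate k = Gd⁴/(8D³·13) = 2.0427 N/mm
Working load F = kδ = 2.0427·40 = 81.707 N
C = 12.3/1.76 = 6.9886; K_W = (4C−1)/(4C−4)+0.615/C = 1.2132
τ_max = K_W·8FD/(πd³) = 1.2132·469.43 = 569.52 MPa
τ_max > 499 MPa → exceeds allowable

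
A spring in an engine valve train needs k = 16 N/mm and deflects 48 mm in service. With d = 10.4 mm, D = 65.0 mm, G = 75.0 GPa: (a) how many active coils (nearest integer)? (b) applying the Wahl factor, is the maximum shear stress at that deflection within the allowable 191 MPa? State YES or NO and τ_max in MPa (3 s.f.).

N_a = Gd⁴/(8D³k) = (75.0×10³)(10.4⁴)/(8·65.0³·16) = 24.96 → N_a = 25
Actual rate k = Gd⁴/(8D³·25) = 15.974 N/mm
Working load F = kδ = 15.974·48 = 766.77 N
C = 65.0/10.4 = 6.2500; K_W = (4C−1)/(4C−4)+0.615/C = 1.2413
τ_max = K_W·8FD/(πd³) = 1.2413·112.83 = 140.05 MPa
τ_max ≤ 191 MPa → acceptable

(a) 25 coils; (b) YES, τ_max = 140 MPa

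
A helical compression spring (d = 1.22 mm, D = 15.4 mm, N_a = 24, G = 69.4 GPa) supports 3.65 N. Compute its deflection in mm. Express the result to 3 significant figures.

16.6 mm

k = Gd⁴/(8D³N_a) = (69.4×10³)(1.22⁴)/(8·15.4³·24) = 0.21925 N/mm
δ = F/k = 3.65 / 0.21925 = 16.648 mm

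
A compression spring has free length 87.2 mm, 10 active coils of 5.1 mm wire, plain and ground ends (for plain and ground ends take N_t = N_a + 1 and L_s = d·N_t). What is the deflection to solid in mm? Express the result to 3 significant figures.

31.1 mm

N_t = 11; L_s = 5.1·11 = 56.1 mm
δ_solid = L₀ − L_s = 87.2 − 56.1 = 31.1 mm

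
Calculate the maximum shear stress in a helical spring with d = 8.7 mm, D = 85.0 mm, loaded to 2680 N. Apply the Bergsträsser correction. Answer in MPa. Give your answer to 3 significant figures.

Spring index C = D/d = 85.0/8.7 = 9.7701
K_B = (4C+2)/(4C−3) = 41.080/36.080 = 1.1386
τ₀ = 8FD/(πd³) = 8·2680·85.0/(π·8.7³) = 1.8224e+06/2068.7 = 880.92 MPa
τ_max = K·τ₀ = 1.1386 × 880.92 = 1003 MPa

1000 MPa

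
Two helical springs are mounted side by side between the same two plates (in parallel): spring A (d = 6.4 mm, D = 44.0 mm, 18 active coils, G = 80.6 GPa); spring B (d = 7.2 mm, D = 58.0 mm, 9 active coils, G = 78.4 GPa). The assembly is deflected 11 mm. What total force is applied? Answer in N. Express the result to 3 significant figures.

k_A = Gd⁴/(8D³N_a) = (80.6×10³)(6.4⁴)/(8·44.0³·18) = 11.024 N/mm
k_B = Gd⁴/(8D³N_a) = (78.4×10³)(7.2⁴)/(8·58.0³·9) = 14.998 N/mm
Parallel: k_eq = 11.024 + 14.998 = 26.022 N/mm
F = k_eq·δ = 26.022·11 = 286.24 N

286 N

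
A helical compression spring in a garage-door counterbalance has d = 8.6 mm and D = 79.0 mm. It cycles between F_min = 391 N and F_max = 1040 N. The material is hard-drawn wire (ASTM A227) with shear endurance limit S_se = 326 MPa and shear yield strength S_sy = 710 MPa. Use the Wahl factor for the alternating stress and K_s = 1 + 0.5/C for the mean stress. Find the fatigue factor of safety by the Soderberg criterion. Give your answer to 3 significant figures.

C = D/d = 79.0/8.6 = 9.1860; K_W = (4C−1)/(4C−4)+0.615/C = 1.1586; K_s = 1+0.5/C = 1.0544
F_a = (F_max−F_min)/2 = 324.5 N; F_m = (F_max+F_min)/2 = 715.5 N
τ_a = K_W·8F_aD/(πd³) = 1.1586 × 102.63 = 118.91 MPa
τ_m = K_s·8F_mD/(πd³) = 1.0544 × 226.3 = 238.62 MPa
Soderberg: 1/n_f = τ_a/S_se + τ_m/S_sy = 118.91/326 + 238.62/710 = 0.36475 + 0.33608 = 0.70082
n_f = 1/0.70082 = 1.427

1.43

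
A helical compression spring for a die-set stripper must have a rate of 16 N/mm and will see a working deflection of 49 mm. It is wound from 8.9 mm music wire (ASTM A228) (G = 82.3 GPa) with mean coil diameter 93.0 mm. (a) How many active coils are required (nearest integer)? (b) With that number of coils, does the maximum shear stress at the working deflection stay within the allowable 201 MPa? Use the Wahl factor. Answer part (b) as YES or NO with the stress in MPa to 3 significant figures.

(a) 5 coils; (b) NO, τ_max = 301 MPa

N_a = Gd⁴/(8D³k) = (82.3×10³)(8.9⁴)/(8·93.0³·16) = 5.015 → N_a = 5
Actual rate k = Gd⁴/(8D³·5) = 16.049 N/mm
Working load F = kδ = 16.049·49 = 786.41 N
C = 93.0/8.9 = 10.4494; K_W = (4C−1)/(4C−4)+0.615/C = 1.1382
τ_max = K_W·8FD/(πd³) = 1.1382·264.18 = 300.7 MPa
τ_max > 201 MPa → exceeds allowable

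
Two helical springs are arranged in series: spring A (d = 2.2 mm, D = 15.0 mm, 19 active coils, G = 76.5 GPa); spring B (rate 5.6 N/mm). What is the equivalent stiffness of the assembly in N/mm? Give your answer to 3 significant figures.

2.15 N/mm

k_A = Gd⁴/(8D³N_a) = (76.5×10³)(2.2⁴)/(8·15.0³·19) = 3.4933 N/mm
Series: 1/k_eq = 1/3.4933 + 1/5.6 = 0.46483; k_eq = 2.1513 N/mm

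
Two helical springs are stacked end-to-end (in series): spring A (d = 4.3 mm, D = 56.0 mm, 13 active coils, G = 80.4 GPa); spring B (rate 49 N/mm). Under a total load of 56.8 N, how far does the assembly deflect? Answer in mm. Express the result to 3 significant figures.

38.9 mm

k_A = Gd⁴/(8D³N_a) = (80.4×10³)(4.3⁴)/(8·56.0³·13) = 1.505 N/mm
Series: 1/k_eq = 1/1.505 + 1/49 = 0.68487; k_eq = 1.4601 N/mm
δ = F/k_eq = 56.8/1.4601 = 38.9 mm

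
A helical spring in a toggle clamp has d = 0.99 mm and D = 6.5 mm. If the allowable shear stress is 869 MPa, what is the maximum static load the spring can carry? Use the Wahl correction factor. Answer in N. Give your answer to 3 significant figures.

C = D/d = 6.5/0.99 = 6.5657
K_W = (4C−1)/(4C−4) + 0.615/C = 25.263/22.263 + 0.0937 = 1.2284
τ_max = K·8FD/(πd³) → F_max = τ_allow·πd³/(8DK)
F_max = 869·π·0.99³/(8·6.5·1.2284) = 2649/63.878 = 41.469 N

41.5 N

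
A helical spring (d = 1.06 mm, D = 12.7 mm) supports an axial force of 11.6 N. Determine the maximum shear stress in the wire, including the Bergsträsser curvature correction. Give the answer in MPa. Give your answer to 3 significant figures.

350 MPa

Spring index C = D/d = 12.7/1.06 = 11.9811
K_B = (4C+2)/(4C−3) = 49.925/44.925 = 1.1113
τ₀ = 8FD/(πd³) = 8·11.6·12.7/(π·1.06³) = 1178.56/3.7417 = 314.98 MPa
τ_max = K·τ₀ = 1.1113 × 314.98 = 350.04 MPa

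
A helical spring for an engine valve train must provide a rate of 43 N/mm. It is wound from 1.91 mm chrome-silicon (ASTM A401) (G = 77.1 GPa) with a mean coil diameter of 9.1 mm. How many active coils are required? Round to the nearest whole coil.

N_a = Gd⁴/(8D³k) = (77.1×10³ × 1.91⁴)/(8 × 9.1³ × 43)
    = 1.0261e+06 / 259228 = 3.958 → 4 coils

4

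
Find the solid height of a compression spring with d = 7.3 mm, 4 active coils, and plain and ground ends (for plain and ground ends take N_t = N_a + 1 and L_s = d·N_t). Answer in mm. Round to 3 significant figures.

36.5 mm

plain and ground ends: N_t = N_a + 1 = 4 + 1 = 5
L_s = d·N_t = 7.3 × 5 = 36.5 mm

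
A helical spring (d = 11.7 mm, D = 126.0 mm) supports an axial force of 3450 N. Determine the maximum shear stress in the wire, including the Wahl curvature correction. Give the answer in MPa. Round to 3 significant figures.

784 MPa

Spring index C = D/d = 126.0/11.7 = 10.7692
K_W = (4C−1)/(4C−4) + 0.615/C = 42.077/39.077 + 0.0571 = 1.1339
τ₀ = 8FD/(πd³) = 8·3450·126.0/(π·11.7³) = 3.4776e+06/5031.6 = 691.15 MPa
τ_max = K·τ₀ = 1.1339 × 691.15 = 783.68 MPa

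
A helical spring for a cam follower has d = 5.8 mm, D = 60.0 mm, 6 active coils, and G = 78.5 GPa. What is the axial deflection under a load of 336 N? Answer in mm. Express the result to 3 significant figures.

39.2 mm

k = Gd⁴/(8D³N_a) = (78.5×10³)(5.8⁴)/(8·60.0³·6) = 8.5681 N/mm
δ = F/k = 336 / 8.5681 = 39.215 mm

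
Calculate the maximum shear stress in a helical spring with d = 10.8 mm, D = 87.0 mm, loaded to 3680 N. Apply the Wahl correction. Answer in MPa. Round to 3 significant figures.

765 MPa

Spring index C = D/d = 87.0/10.8 = 8.0556
K_W = (4C−1)/(4C−4) + 0.615/C = 31.222/28.222 + 0.0763 = 1.1826
τ₀ = 8FD/(πd³) = 8·3680·87.0/(π·10.8³) = 2.56128e+06/3957.5 = 647.2 MPa
τ_max = K·τ₀ = 1.1826 × 647.2 = 765.4 MPa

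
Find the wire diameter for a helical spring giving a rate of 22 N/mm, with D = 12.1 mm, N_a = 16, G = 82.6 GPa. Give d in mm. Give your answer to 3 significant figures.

d = (8D³N_a·k / G)^(1/4) = (8·12.1³·16·22 / (82.6×10³))^0.25
  = (60.396)^0.25 = 2.7877 mm

2.79 mm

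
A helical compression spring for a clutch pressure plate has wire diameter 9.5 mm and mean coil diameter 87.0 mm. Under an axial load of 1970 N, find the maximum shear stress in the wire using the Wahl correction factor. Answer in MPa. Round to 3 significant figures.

Spring index C = D/d = 87.0/9.5 = 9.1579
K_W = (4C−1)/(4C−4) + 0.615/C = 35.632/32.632 + 0.0672 = 1.1591
τ₀ = 8FD/(πd³) = 8·1970·87.0/(π·9.5³) = 1.37112e+06/2693.5 = 509.04 MPa
τ_max = K·τ₀ = 1.1591 × 509.04 = 590.03 MPa

590 MPa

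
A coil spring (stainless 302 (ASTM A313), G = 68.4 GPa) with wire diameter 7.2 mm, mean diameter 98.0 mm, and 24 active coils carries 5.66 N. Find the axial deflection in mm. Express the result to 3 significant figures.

5.56 mm

k = Gd⁴/(8D³N_a) = (68.4×10³)(7.2⁴)/(8·98.0³·24) = 1.0172 N/mm
δ = F/k = 5.66 / 1.0172 = 5.5643 mm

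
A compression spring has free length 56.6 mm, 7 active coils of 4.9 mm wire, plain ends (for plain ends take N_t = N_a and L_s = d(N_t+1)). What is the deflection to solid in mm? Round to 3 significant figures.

N_t = 7; L_s = 4.9·8 = 39.2 mm
δ_solid = L₀ − L_s = 56.6 − 39.2 = 17.4 mm

17.4 mm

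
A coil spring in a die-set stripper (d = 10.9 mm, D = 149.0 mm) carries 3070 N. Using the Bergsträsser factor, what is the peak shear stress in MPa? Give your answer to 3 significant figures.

986 MPa

Spring index C = D/d = 149.0/10.9 = 13.6697
K_B = (4C+2)/(4C−3) = 56.679/51.679 = 1.0968
τ₀ = 8FD/(πd³) = 8·3070·149.0/(π·10.9³) = 3.65944e+06/4068.5 = 899.47 MPa
τ_max = K·τ₀ = 1.0968 × 899.47 = 986.49 MPa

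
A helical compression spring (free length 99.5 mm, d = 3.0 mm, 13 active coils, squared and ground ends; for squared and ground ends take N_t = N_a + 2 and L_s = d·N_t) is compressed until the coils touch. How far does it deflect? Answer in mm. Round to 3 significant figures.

N_t = 15; L_s = 3.0·15 = 45 mm
δ_solid = L₀ − L_s = 99.5 − 45 = 54.5 mm

54.5 mm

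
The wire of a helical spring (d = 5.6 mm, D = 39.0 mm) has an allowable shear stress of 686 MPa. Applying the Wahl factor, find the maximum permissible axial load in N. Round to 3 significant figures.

C = D/d = 39.0/5.6 = 6.9643
K_W = (4C−1)/(4C−4) + 0.615/C = 26.857/23.857 + 0.0883 = 1.2141
τ_max = K·8FD/(πd³) → F_max = τ_allow·πd³/(8DK)
F_max = 686·π·5.6³/(8·39.0·1.2141) = 3.7848e+05/378.79 = 999.18 N

999 N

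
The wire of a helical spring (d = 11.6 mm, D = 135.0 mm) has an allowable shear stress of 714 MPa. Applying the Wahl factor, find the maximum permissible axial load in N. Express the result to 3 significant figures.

2890 N

C = D/d = 135.0/11.6 = 11.6379
K_W = (4C−1)/(4C−4) + 0.615/C = 45.552/42.552 + 0.0528 = 1.1233
τ_max = K·8FD/(πd³) → F_max = τ_allow·πd³/(8DK)
F_max = 714·π·11.6³/(8·135.0·1.1233) = 3.5012e+06/1213.2 = 2885.9 N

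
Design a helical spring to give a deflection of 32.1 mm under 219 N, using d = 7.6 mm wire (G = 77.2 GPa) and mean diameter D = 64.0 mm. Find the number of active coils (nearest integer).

18

Required rate k = F/δ = 219/32.1 = 6.8224 N/mm
N_a = Gd⁴/(8D³k) = (77.2×10³ × 7.6⁴)/(8 × 64.0³ × 6.8224)
    = 2.57556e+08 / 1.43077e+07 = 18 → 18 coils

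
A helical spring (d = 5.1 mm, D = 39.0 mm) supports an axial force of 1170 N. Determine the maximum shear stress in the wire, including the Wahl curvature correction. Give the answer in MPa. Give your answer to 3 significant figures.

Spring index C = D/d = 39.0/5.1 = 7.6471
K_W = (4C−1)/(4C−4) + 0.615/C = 29.588/26.588 + 0.0804 = 1.1933
τ₀ = 8FD/(πd³) = 8·1170·39.0/(π·5.1³) = 365040/416.74 = 875.95 MPa
τ_max = K·τ₀ = 1.1933 × 875.95 = 1045.2 MPa

1050 MPa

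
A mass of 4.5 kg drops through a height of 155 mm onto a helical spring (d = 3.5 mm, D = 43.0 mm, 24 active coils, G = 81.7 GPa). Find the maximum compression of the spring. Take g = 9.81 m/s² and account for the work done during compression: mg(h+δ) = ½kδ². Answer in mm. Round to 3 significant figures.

k = Gd⁴/(8D³N_a) = (81.7×10³)(3.5⁴)/(8·43.0³·24) = 0.80313 N/mm
W = mg = 4.5 × 9.81 = 44.145 N
½kδ² − Wδ − Wh = 0 → δ = (W + √(W² + 2kWh))/k
δ = (44.145 + √(1948.8 + 10990.8))/0.80313 = (44.145 + 113.75)/0.80313 = 196.6 mm

197 mm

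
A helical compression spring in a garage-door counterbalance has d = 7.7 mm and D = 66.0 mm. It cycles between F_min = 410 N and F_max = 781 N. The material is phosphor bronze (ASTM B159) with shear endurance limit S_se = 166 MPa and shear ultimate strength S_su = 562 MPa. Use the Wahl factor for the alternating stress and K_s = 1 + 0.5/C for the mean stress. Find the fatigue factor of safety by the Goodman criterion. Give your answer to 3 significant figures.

1.12

C = D/d = 66.0/7.7 = 8.5714; K_W = (4C−1)/(4C−4)+0.615/C = 1.1708; K_s = 1+0.5/C = 1.0583
F_a = (F_max−F_min)/2 = 185.5 N; F_m = (F_max+F_min)/2 = 595.5 N
τ_a = K_W·8F_aD/(πd³) = 1.1708 × 68.29 = 79.954 MPa
τ_m = K_s·8F_mD/(πd³) = 1.0583 × 219.23 = 232.02 MPa
Goodman: 1/n_f = τ_a/S_se + τ_m/S_su = 79.954/166 + 232.02/562 = 0.48165 + 0.41284 = 0.89449
n_f = 1/0.89449 = 1.118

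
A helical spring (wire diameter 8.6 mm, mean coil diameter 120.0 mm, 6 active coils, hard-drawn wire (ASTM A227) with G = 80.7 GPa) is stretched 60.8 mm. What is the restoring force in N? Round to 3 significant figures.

324 N

k = Gd⁴/(8D³N_a) = (80.7×10³)(8.6⁴)/(8·120.0³·6) = 5.3221 N/mm
F = k·δ = 5.3221 × 60.8 = 323.58 N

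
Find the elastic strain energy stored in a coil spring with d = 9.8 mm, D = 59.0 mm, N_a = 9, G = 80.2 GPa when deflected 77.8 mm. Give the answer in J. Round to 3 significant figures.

151 J

k = Gd⁴/(8D³N_a) = (80.2×10³)(9.8⁴)/(8·59.0³·9) = 50.025 N/mm
U = ½kδ² = 0.5 × 50.025 × 77.8² = 1.514e+05 N·mm = 151.4 J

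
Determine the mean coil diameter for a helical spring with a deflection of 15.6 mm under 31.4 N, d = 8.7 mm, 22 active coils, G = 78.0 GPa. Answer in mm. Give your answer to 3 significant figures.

108 mm

Required rate k = F/δ = 31.4/15.6 = 2.0128 N/mm
D = (Gd⁴/(8N_a·k))^(1/3) = (78.0×10³·8.7⁴/(8·22·2.0128))^(1/3)
  = (1.2614e+06)^(1/3) = 108.0483 mm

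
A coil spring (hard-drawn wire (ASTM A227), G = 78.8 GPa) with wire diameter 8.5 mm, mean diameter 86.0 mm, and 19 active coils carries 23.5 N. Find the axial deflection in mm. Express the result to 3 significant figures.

k = Gd⁴/(8D³N_a) = (78.8×10³)(8.5⁴)/(8·86.0³·19) = 4.2546 N/mm
δ = F/k = 23.5 / 4.2546 = 5.5234 mm

5.52 mm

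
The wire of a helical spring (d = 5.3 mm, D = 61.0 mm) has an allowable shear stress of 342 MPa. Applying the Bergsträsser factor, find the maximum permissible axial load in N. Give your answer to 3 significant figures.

C = D/d = 61.0/5.3 = 11.5094
K_B = (4C+2)/(4C−3) = 48.038/43.038 = 1.1162
τ_max = K·8FD/(πd³) → F_max = τ_allow·πd³/(8DK)
F_max = 342·π·5.3³/(8·61.0·1.1162) = 1.5996e+05/544.69 = 293.66 N

294 N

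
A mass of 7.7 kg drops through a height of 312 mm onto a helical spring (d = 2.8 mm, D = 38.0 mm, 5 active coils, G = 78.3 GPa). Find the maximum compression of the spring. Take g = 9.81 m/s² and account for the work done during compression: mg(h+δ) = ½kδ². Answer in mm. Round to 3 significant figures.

k = Gd⁴/(8D³N_a) = (78.3×10³)(2.8⁴)/(8·38.0³·5) = 2.1927 N/mm
W = mg = 7.7 × 9.81 = 75.537 N
½kδ² − Wδ − Wh = 0 → δ = (W + √(W² + 2kWh))/k
δ = (75.537 + √(5705.8 + 103354))/2.1927 = (75.537 + 330.24)/2.1927 = 185.06 mm

185 mm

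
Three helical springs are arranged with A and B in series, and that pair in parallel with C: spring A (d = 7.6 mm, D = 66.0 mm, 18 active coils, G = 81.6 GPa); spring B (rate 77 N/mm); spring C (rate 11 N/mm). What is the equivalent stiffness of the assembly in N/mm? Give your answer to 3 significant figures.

17.1 N/mm

k_A = Gd⁴/(8D³N_a) = (81.6×10³)(7.6⁴)/(8·66.0³·18) = 6.5758 N/mm
Springs A,B series: k_AB = 1/(1/6.5758+1/77) = 6.0584 N/mm; parallel with C: k_eq = 6.0584+11 = 17.058 N/mm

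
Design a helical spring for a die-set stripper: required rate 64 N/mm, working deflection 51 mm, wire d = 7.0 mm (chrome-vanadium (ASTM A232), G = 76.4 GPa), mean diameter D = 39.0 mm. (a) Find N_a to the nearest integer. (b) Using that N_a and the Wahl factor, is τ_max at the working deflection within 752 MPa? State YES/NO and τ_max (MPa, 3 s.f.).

(a) 6 coils; (b) NO, τ_max = 1210 MPa

N_a = Gd⁴/(8D³k) = (76.4×10³)(7.0⁴)/(8·39.0³·64) = 6.04 → N_a = 6
Actual rate k = Gd⁴/(8D³·6) = 64.424 N/mm
Working load F = kδ = 64.424·51 = 3285.6 N
C = 39.0/7.0 = 5.5714; K_W = (4C−1)/(4C−4)+0.615/C = 1.2744
τ_max = K_W·8FD/(πd³) = 1.2744·951.33 = 1212.4 MPa
τ_max > 752 MPa → exceeds allowable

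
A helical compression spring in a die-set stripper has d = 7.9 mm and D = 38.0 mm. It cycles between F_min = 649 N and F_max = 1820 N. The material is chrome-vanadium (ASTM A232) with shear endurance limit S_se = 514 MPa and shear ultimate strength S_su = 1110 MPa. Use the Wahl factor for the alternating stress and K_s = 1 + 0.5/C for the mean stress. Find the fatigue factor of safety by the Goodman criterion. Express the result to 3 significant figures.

1.86

C = D/d = 38.0/7.9 = 4.8101; K_W = (4C−1)/(4C−4)+0.615/C = 1.3247; K_s = 1+0.5/C = 1.1039
F_a = (F_max−F_min)/2 = 585.5 N; F_m = (F_max+F_min)/2 = 1234.5 N
τ_a = K_W·8F_aD/(πd³) = 1.3247 × 114.91 = 152.23 MPa
τ_m = K_s·8F_mD/(πd³) = 1.1039 × 242.29 = 267.47 MPa
Goodman: 1/n_f = τ_a/S_se + τ_m/S_su = 152.23/514 + 267.47/1110 = 0.29616 + 0.24097 = 0.53713
n_f = 1/0.53713 = 1.862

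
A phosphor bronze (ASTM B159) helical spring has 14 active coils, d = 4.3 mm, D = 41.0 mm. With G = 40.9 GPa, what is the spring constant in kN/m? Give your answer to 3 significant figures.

1.81 kN/m

k = Gd⁴/(8D³N_a) = (40.9×10³ × 4.3⁴) / (8 × 41.0³ × 14)
  = 1.39829e+07 / 7.71915e+06 = 1.8115 N/mm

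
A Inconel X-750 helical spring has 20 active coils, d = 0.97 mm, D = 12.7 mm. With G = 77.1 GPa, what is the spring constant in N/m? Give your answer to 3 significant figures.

k = Gd⁴/(8D³N_a) = (77.1×10³ × 0.97⁴) / (8 × 12.7³ × 20)
  = 68256.1 / 327741 = 0.20826 N/mm = 208.26 N/m

208 N/m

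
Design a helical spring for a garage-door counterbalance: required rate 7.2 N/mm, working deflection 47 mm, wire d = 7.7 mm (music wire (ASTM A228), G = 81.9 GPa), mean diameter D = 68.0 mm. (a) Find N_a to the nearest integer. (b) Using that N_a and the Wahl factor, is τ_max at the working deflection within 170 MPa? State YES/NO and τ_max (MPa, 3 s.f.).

N_a = Gd⁴/(8D³k) = (81.9×10³)(7.7⁴)/(8·68.0³·7.2) = 15.9 → N_a = 16
Actual rate k = Gd⁴/(8D³·16) = 7.1534 N/mm
Working load F = kδ = 7.1534·47 = 336.21 N
C = 68.0/7.7 = 8.8312; K_W = (4C−1)/(4C−4)+0.615/C = 1.1654
τ_max = K_W·8FD/(πd³) = 1.1654·127.52 = 148.62 MPa
τ_max ≤ 170 MPa → acceptable

(a) 16 coils; (b) YES, τ_max = 149 MPa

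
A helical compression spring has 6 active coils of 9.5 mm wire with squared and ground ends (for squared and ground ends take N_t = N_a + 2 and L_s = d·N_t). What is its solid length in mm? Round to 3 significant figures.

76.0 mm

squared and ground ends: N_t = N_a + 2 = 6 + 2 = 8
L_s = d·N_t = 9.5 × 8 = 76 mm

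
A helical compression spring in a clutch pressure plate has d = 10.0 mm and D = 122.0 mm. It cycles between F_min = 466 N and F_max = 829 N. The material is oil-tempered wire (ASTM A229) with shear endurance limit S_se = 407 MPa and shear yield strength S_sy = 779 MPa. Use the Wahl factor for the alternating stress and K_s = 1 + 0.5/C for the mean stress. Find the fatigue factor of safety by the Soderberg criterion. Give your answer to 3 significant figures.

C = D/d = 122.0/10.0 = 12.2000; K_W = (4C−1)/(4C−4)+0.615/C = 1.1174; K_s = 1+0.5/C = 1.0410
F_a = (F_max−F_min)/2 = 181.5 N; F_m = (F_max+F_min)/2 = 647.5 N
τ_a = K_W·8F_aD/(πd³) = 1.1174 × 56.387 = 63.005 MPa
τ_m = K_s·8F_mD/(πd³) = 1.0410 × 201.16 = 209.4 MPa
Soderberg: 1/n_f = τ_a/S_se + τ_m/S_sy = 63.005/407 + 209.4/779 = 0.15480 + 0.26881 = 0.42361
n_f = 1/0.42361 = 2.361

2.36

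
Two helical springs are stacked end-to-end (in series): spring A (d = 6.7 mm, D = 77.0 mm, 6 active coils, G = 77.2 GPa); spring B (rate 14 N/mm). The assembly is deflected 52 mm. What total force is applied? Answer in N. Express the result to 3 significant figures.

245 N

k_A = Gd⁴/(8D³N_a) = (77.2×10³)(6.7⁴)/(8·77.0³·6) = 7.0991 N/mm
Series: 1/k_eq = 1/7.0991 + 1/14 = 0.21229; k_eq = 4.7105 N/mm
F = k_eq·δ = 4.7105·52 = 244.95 N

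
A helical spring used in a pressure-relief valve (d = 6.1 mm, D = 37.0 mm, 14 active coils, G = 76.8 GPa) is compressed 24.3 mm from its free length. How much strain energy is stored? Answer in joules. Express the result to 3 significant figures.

k = Gd⁴/(8D³N_a) = (76.8×10³)(6.1⁴)/(8·37.0³·14) = 18.744 N/mm
U = ½kδ² = 0.5 × 18.744 × 24.3² = 5534 N·mm = 5.534 J

5.53 J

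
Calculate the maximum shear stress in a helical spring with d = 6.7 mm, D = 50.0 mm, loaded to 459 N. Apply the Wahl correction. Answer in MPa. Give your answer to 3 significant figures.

233 MPa

Spring index C = D/d = 50.0/6.7 = 7.4627
K_W = (4C−1)/(4C−4) + 0.615/C = 28.851/25.851 + 0.0824 = 1.1985
τ₀ = 8FD/(πd³) = 8·459·50.0/(π·6.7³) = 183600/944.87 = 194.31 MPa
τ_max = K·τ₀ = 1.1985 × 194.31 = 232.87 MPa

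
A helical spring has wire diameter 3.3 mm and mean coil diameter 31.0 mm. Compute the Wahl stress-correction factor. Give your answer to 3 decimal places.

1.155

C = D/d = 31.0/3.3 = 9.3939
K_W = (4C−1)/(4C−4) + 0.615/C = 36.576/33.576 + 0.0655 = 1.1548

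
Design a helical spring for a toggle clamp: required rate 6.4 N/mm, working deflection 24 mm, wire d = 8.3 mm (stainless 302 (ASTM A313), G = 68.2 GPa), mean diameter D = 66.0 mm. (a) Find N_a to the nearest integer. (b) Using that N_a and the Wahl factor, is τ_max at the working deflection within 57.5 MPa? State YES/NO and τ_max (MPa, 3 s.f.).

N_a = Gd⁴/(8D³k) = (68.2×10³)(8.3⁴)/(8·66.0³·6.4) = 21.99 → N_a = 22
Actual rate k = Gd⁴/(8D³·22) = 6.3966 N/mm
Working load F = kδ = 6.3966·24 = 153.52 N
C = 66.0/8.3 = 7.9518; K_W = (4C−1)/(4C−4)+0.615/C = 1.1852
τ_max = K_W·8FD/(πd³) = 1.1852·45.125 = 53.483 MPa
τ_max ≤ 57.5 MPa → acceptable

(a) 22 coils; (b) YES, τ_max = 53.5 MPa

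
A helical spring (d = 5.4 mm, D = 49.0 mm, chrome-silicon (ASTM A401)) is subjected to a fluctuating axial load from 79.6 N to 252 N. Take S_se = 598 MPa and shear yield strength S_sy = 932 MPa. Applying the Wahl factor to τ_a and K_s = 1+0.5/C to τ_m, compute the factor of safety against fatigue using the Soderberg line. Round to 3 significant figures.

C = D/d = 49.0/5.4 = 9.0741; K_W = (4C−1)/(4C−4)+0.615/C = 1.1607; K_s = 1+0.5/C = 1.0551
F_a = (F_max−F_min)/2 = 86.2 N; F_m = (F_max+F_min)/2 = 165.8 N
τ_a = K_W·8F_aD/(πd³) = 1.1607 × 68.307 = 79.281 MPa
τ_m = K_s·8F_mD/(πd³) = 1.0551 × 131.38 = 138.62 MPa
Soderberg: 1/n_f = τ_a/S_se + τ_m/S_sy = 79.281/598 + 138.62/932 = 0.13258 + 0.14874 = 0.28131
n_f = 1/0.28131 = 3.555

3.55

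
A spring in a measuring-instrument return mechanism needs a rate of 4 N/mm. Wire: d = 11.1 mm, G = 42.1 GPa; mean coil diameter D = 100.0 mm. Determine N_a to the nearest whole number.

20

N_a = Gd⁴/(8D³k) = (42.1×10³ × 11.1⁴)/(8 × 100.0³ × 4)
    = 6.39108e+08 / 3.2e+07 = 19.97 → 20 coils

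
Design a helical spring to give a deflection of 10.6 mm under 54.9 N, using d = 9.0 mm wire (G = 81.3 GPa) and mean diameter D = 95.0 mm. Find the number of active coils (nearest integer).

Required rate k = F/δ = 54.9/10.6 = 5.1792 N/mm
N_a = Gd⁴/(8D³k) = (81.3×10³ × 9.0⁴)/(8 × 95.0³ × 5.1792)
    = 5.33409e+08 / 3.55244e+07 = 15.02 → 15 coils

15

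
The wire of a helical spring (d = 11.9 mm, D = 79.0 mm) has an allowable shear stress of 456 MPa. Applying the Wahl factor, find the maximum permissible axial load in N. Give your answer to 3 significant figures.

3120 N

C = D/d = 79.0/11.9 = 6.6387
K_W = (4C−1)/(4C−4) + 0.615/C = 25.555/22.555 + 0.0926 = 1.2256
τ_max = K·8FD/(πd³) → F_max = τ_allow·πd³/(8DK)
F_max = 456·π·11.9³/(8·79.0·1.2256) = 2.4141e+06/774.61 = 3116.5 N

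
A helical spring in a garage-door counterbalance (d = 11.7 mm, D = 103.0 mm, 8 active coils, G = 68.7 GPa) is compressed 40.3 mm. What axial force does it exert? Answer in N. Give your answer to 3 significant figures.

k = Gd⁴/(8D³N_a) = (68.7×10³)(11.7⁴)/(8·103.0³·8) = 18.408 N/mm
F = k·δ = 18.408 × 40.3 = 741.85 N

742 N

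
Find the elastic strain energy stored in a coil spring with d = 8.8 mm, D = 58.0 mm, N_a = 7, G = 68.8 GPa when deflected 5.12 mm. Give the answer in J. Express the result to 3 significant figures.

k = Gd⁴/(8D³N_a) = (68.8×10³)(8.8⁴)/(8·58.0³·7) = 37.761 N/mm
U = ½kδ² = 0.5 × 37.761 × 5.12² = 494.95 N·mm = 0.49495 J

0.495 J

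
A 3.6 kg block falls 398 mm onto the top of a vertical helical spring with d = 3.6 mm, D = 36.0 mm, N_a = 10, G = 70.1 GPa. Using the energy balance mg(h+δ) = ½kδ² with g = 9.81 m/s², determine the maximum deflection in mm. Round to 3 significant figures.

k = Gd⁴/(8D³N_a) = (70.1×10³)(3.6⁴)/(8·36.0³·10) = 3.1545 N/mm
W = mg = 3.6 × 9.81 = 35.316 N
½kδ² − Wδ − Wh = 0 → δ = (W + √(W² + 2kWh))/k
δ = (35.316 + √(1247.2 + 88677.8))/3.1545 = (35.316 + 299.88)/3.1545 = 106.26 mm

106 mm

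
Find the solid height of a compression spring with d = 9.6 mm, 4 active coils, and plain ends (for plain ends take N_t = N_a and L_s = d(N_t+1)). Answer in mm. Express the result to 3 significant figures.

48.0 mm

plain ends: N_t = N_a = 4
L_s = d·(N_t+1) = 9.6 × 5 = 48 mm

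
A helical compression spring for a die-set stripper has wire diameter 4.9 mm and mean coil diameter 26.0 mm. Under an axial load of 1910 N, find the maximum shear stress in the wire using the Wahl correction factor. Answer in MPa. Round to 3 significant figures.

1390 MPa

Spring index C = D/d = 26.0/4.9 = 5.3061
K_W = (4C−1)/(4C−4) + 0.615/C = 20.224/17.224 + 0.1159 = 1.2901
τ₀ = 8FD/(πd³) = 8·1910·26.0/(π·4.9³) = 397280/369.61 = 1074.9 MPa
τ_max = K·τ₀ = 1.2901 × 1074.9 = 1386.7 MPa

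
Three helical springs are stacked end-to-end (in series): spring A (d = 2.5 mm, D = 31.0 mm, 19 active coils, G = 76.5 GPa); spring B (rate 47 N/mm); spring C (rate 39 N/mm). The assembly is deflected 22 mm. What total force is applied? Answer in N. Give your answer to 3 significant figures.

k_A = Gd⁴/(8D³N_a) = (76.5×10³)(2.5⁴)/(8·31.0³·19) = 0.65992 N/mm
Series: 1/k_eq = 1/0.65992 + 1/47 + 1/39 = 1.5622; k_eq = 0.6401 N/mm
F = k_eq·δ = 0.6401·22 = 14.082 N

14.1 N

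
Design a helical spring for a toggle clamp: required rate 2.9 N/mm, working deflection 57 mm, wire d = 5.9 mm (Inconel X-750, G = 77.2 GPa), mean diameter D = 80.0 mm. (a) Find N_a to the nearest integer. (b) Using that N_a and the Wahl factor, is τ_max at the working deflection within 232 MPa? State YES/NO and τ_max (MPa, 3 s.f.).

(a) 8 coils; (b) YES, τ_max = 178 MPa

N_a = Gd⁴/(8D³k) = (77.2×10³)(5.9⁴)/(8·80.0³·2.9) = 7.875 → N_a = 8
Actual rate k = Gd⁴/(8D³·8) = 2.8548 N/mm
Working load F = kδ = 2.8548·57 = 162.72 N
C = 80.0/5.9 = 13.5593; K_W = (4C−1)/(4C−4)+0.615/C = 1.1051
τ_max = K_W·8FD/(πd³) = 1.1051·161.41 = 178.37 MPa
τ_max ≤ 232 MPa → acceptable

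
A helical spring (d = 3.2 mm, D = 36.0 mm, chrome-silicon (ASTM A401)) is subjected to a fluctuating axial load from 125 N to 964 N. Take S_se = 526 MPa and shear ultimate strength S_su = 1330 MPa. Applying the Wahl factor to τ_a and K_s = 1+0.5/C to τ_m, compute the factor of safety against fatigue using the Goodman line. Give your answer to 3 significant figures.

C = D/d = 36.0/3.2 = 11.2500; K_W = (4C−1)/(4C−4)+0.615/C = 1.1278; K_s = 1+0.5/C = 1.0444
F_a = (F_max−F_min)/2 = 419.5 N; F_m = (F_max+F_min)/2 = 544.5 N
τ_a = K_W·8F_aD/(πd³) = 1.1278 × 1173.6 = 1323.6 MPa
τ_m = K_s·8F_mD/(πd³) = 1.0444 × 1523.3 = 1591 MPa
Goodman: 1/n_f = τ_a/S_se + τ_m/S_su = 1323.6/526 + 1591/1330 = 2.51643 + 1.19626 = 3.7127
n_f = 1/3.7127 = 0.2693

0.269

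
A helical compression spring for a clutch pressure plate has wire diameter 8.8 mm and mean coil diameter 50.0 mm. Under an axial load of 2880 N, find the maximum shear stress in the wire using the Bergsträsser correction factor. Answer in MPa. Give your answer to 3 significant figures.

Spring index C = D/d = 50.0/8.8 = 5.6818
K_B = (4C+2)/(4C−3) = 24.727/19.727 = 1.2535
τ₀ = 8FD/(πd³) = 8·2880·50.0/(π·8.8³) = 1.152e+06/2140.9 = 538.09 MPa
τ_max = K·τ₀ = 1.2535 × 538.09 = 674.47 MPa

674 MPa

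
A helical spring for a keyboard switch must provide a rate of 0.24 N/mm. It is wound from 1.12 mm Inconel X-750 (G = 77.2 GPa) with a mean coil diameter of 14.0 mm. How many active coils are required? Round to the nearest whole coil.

23

N_a = Gd⁴/(8D³k) = (77.2×10³ × 1.12⁴)/(8 × 14.0³ × 0.24)
    = 121476 / 5268.48 = 23.06 → 23 coils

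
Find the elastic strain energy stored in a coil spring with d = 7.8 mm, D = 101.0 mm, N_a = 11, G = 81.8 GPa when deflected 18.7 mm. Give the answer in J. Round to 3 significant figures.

k = Gd⁴/(8D³N_a) = (81.8×10³)(7.8⁴)/(8·101.0³·11) = 3.3395 N/mm
U = ½kδ² = 0.5 × 3.3395 × 18.7² = 583.9 N·mm = 0.5839 J

0.584 J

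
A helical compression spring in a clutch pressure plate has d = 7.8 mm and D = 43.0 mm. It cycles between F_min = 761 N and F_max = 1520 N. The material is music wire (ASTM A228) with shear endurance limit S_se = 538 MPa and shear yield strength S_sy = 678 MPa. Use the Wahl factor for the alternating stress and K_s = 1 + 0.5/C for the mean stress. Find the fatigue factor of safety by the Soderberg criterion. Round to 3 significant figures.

1.58

C = D/d = 43.0/7.8 = 5.5128; K_W = (4C−1)/(4C−4)+0.615/C = 1.2778; K_s = 1+0.5/C = 1.0907
F_a = (F_max−F_min)/2 = 379.5 N; F_m = (F_max+F_min)/2 = 1140.5 N
τ_a = K_W·8F_aD/(πd³) = 1.2778 × 87.566 = 111.89 MPa
τ_m = K_s·8F_mD/(πd³) = 1.0907 × 263.16 = 287.03 MPa
Soderberg: 1/n_f = τ_a/S_se + τ_m/S_sy = 111.89/538 + 287.03/678 = 0.20797 + 0.42335 = 0.63132
n_f = 1/0.63132 = 1.584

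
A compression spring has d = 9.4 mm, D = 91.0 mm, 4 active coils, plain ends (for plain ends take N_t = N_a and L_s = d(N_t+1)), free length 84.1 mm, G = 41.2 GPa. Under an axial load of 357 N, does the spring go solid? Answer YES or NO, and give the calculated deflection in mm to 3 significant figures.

NO, δ = 26.8 mm

k = Gd⁴/(8D³N_a) = (41.2×10³)(9.4⁴)/(8·91.0³·4) = 13.339 N/mm
N_t = 4; L_s = 9.4·5 = 47 mm; δ_solid = L₀ − L_s = 84.1 − 47 = 37.1 mm
δ = F/k = 357/13.339 = 26.763 mm
δ < δ_solid → spring does not go solid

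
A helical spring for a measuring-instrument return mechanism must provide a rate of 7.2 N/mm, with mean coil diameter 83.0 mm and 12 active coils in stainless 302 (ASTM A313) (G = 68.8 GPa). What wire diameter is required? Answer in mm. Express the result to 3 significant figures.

8.71 mm

d = (8D³N_a·k / G)^(1/4) = (8·83.0³·12·7.2 / (68.8×10³))^0.25
  = (5744.5)^0.25 = 8.7059 mm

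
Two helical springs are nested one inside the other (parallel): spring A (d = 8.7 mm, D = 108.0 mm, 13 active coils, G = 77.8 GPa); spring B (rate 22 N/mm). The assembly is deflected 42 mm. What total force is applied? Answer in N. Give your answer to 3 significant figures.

1070 N

k_A = Gd⁴/(8D³N_a) = (77.8×10³)(8.7⁴)/(8·108.0³·13) = 3.4021 N/mm
Parallel: k_eq = 3.4021 + 22 = 25.402 N/mm
F = k_eq·δ = 25.402·42 = 1066.9 N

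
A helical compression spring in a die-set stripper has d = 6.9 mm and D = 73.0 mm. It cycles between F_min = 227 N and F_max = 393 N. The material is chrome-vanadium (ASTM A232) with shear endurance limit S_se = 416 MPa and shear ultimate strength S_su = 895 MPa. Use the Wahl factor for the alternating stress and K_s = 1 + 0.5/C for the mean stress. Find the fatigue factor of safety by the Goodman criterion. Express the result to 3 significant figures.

3.00

C = D/d = 73.0/6.9 = 10.5797; K_W = (4C−1)/(4C−4)+0.615/C = 1.1364; K_s = 1+0.5/C = 1.0473
F_a = (F_max−F_min)/2 = 83 N; F_m = (F_max+F_min)/2 = 310 N
τ_a = K_W·8F_aD/(πd³) = 1.1364 × 46.967 = 53.374 MPa
τ_m = K_s·8F_mD/(πd³) = 1.0473 × 175.42 = 183.71 MPa
Goodman: 1/n_f = τ_a/S_se + τ_m/S_su = 53.374/416 + 183.71/895 = 0.12830 + 0.20526 = 0.33357
n_f = 1/0.33357 = 2.998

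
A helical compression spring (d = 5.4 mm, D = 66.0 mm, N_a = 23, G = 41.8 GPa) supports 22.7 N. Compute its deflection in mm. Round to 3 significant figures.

k = Gd⁴/(8D³N_a) = (41.8×10³)(5.4⁴)/(8·66.0³·23) = 0.6719 N/mm
δ = F/k = 22.7 / 0.6719 = 33.785 mm

33.8 mm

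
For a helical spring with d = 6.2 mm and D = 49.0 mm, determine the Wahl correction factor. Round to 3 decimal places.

C = D/d = 49.0/6.2 = 7.9032
K_W = (4C−1)/(4C−4) + 0.615/C = 30.613/27.613 + 0.0778 = 1.1865

1.186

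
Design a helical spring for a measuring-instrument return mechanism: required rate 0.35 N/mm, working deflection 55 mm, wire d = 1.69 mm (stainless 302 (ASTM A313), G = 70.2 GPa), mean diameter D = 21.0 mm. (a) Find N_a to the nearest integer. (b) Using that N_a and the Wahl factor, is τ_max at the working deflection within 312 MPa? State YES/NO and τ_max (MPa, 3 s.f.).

(a) 22 coils; (b) YES, τ_max = 239 MPa

N_a = Gd⁴/(8D³k) = (70.2×10³)(1.69⁴)/(8·21.0³·0.35) = 22.08 → N_a = 22
Actual rate k = Gd⁴/(8D³·22) = 0.35133 N/mm
Working load F = kδ = 0.35133·55 = 19.323 N
C = 21.0/1.69 = 12.4260; K_W = (4C−1)/(4C−4)+0.615/C = 1.1151
τ_max = K_W·8FD/(πd³) = 1.1151·214.08 = 238.73 MPa
τ_max ≤ 312 MPa → acceptable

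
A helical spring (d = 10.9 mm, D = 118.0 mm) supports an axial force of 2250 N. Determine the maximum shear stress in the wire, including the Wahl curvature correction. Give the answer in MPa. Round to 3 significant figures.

592 MPa

Spring index C = D/d = 118.0/10.9 = 10.8257
K_W = (4C−1)/(4C−4) + 0.615/C = 42.303/39.303 + 0.0568 = 1.1331
τ₀ = 8FD/(πd³) = 8·2250·118.0/(π·10.9³) = 2.124e+06/4068.5 = 522.07 MPa
τ_max = K·τ₀ = 1.1331 × 522.07 = 591.57 MPa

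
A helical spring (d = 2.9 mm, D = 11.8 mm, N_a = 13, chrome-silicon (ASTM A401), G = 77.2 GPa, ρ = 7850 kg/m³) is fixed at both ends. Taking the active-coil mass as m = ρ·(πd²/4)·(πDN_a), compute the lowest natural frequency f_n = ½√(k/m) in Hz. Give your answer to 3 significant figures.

565 Hz

k = Gd⁴/(8D³N_a) = (77.2×10³)(2.9⁴)/(8·11.8³·13) = 31.954 N/mm = 31954 N/m
Wire length L = πDN_a = π·11.8·13 = 481.92 mm
m = ρ·(πd²/4)·L = 7850 × 6.6052×10⁻⁶ m² × 0.48192 m = 0.024988 kg
f_n = ½√(k/m) = 0.5·√(31954/0.024988) = 0.5·√(1.2788e+06) = 565.42 Hz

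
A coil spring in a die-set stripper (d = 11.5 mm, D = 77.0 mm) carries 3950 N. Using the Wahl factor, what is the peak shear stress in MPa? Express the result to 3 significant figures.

Spring index C = D/d = 77.0/11.5 = 6.6957
K_W = (4C−1)/(4C−4) + 0.615/C = 25.783/22.783 + 0.0919 = 1.2235
τ₀ = 8FD/(πd³) = 8·3950·77.0/(π·11.5³) = 2.4332e+06/4778 = 509.25 MPa
τ_max = K·τ₀ = 1.2235 × 509.25 = 623.09 MPa

623 MPa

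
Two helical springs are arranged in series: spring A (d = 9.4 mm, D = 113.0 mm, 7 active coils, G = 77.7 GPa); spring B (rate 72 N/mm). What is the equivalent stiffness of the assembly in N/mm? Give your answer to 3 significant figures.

6.80 N/mm

k_A = Gd⁴/(8D³N_a) = (77.7×10³)(9.4⁴)/(8·113.0³·7) = 7.5077 N/mm
Series: 1/k_eq = 1/7.5077 + 1/72 = 0.14708; k_eq = 6.7988 N/mm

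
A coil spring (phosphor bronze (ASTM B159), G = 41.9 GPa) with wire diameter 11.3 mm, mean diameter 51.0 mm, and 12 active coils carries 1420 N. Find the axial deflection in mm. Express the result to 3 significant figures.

k = Gd⁴/(8D³N_a) = (41.9×10³)(11.3⁴)/(8·51.0³·12) = 53.647 N/mm
δ = F/k = 1420 / 53.647 = 26.469 mm

26.5 mm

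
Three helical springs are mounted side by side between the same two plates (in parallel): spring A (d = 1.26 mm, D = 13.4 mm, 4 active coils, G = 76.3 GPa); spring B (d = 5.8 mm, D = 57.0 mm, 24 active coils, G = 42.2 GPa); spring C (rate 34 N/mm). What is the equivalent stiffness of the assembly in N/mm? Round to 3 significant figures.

k_A = Gd⁴/(8D³N_a) = (76.3×10³)(1.26⁴)/(8·13.4³·4) = 2.4977 N/mm
k_B = Gd⁴/(8D³N_a) = (42.2×10³)(5.8⁴)/(8·57.0³·24) = 1.3431 N/mm
Parallel: k_eq = 2.4977 + 1.3431 + 34 = 37.841 N/mm

37.8 N/mm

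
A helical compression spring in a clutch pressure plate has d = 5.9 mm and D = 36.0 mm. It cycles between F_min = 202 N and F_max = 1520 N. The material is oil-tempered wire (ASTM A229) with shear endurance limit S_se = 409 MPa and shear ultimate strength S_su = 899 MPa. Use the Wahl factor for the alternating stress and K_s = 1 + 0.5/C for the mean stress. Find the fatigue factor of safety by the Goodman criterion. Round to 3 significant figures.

C = D/d = 36.0/5.9 = 6.1017; K_W = (4C−1)/(4C−4)+0.615/C = 1.2478; K_s = 1+0.5/C = 1.0819
F_a = (F_max−F_min)/2 = 659 N; F_m = (F_max+F_min)/2 = 861 N
τ_a = K_W·8F_aD/(πd³) = 1.2478 × 294.15 = 367.04 MPa
τ_m = K_s·8F_mD/(πd³) = 1.0819 × 384.32 = 415.81 MPa
Goodman: 1/n_f = τ_a/S_se + τ_m/S_su = 367.04/409 + 415.81/899 = 0.89742 + 0.46252 = 1.3599
n_f = 1/1.3599 = 0.7353

0.735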